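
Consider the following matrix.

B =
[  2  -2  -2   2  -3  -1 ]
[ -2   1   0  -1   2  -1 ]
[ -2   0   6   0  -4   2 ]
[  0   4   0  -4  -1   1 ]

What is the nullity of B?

2

Row reduce to echelon form.
R2 ← R2 + R1: [0, -1, -2, 1, -1, -2]
R3 ← R3 + R1: [0, -2, 4, 2, -7, 1]
R3 ← R3 − (2)·R2: [0, 0, 8, 0, -5, 5]
R4 ← R4 + (4)·R2: [0, 0, -8, 0, -5, -7]
R4 ← R4 + R3: [0, 0, 0, 0, -10, -2]
4 nonzero rows, so rank(B) = 4.
B has 6 columns; by rank–nullity, nullity = 6 − 4 = 2.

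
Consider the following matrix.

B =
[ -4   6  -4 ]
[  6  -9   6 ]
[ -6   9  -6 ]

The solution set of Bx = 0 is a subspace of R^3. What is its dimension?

Row reduce to echelon form.
R2 ← R2 + (3/2)·R1: [0, 0, 0]
R3 ← R3 − (3/2)·R1: [0, 0, 0]
1 nonzero row, so rank(B) = 1.
B has 3 columns; by rank–nullity, nullity = 3 − 1 = 2.

2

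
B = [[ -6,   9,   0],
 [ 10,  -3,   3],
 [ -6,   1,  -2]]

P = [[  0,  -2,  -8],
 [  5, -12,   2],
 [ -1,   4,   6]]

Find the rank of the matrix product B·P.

2

First compute BP:
[[ 45, -96,  66],
 [-18,  28, -68],
 [  7,  -8,  38]]
Now row reduce the product.
R2 ← R2 + (2/5)·R1: [0, -52/5, -208/5]
R3 ← R3 − (7/45)·R1: [0, 104/15, 416/15]
R3 ← R3 + (2/3)·R2: [0, 0, 0]
2 nonzero rows, so rank(BP) = 2.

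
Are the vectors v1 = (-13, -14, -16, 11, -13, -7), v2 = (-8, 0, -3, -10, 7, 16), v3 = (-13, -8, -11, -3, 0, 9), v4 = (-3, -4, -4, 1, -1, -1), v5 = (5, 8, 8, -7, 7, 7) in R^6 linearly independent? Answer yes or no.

Form the matrix with these vectors as rows and row reduce.
R2 ← R2 − (8/13)·R1: [0, 112/13, 89/13, -218/13, 15, 264/13]
R3 ← R3 − R1: [0, 6, 5, -14, 13, 16]
R4 ← R4 − (3/13)·R1: [0, -10/13, -4/13, -20/13, 2, 8/13]
R5 ← R5 + (5/13)·R1: [0, 34/13, 24/13, -36/13, 2, 56/13]
R3 ← R3 − (39/56)·R2: [0, 0, 13/56, -65/28, 143/56, 13/7]
R4 ← R4 + (5/56)·R2: [0, 0, 17/56, -85/28, 187/56, 17/7]
R5 ← R5 − (17/56)·R2: [0, 0, -13/56, 65/28, -143/56, -13/7]
R4 ← R4 − (17/13)·R3: [0, 0, 0, 0, 0, 0]
R5 ← R5 + R3: [0, 0, 0, 0, 0, 0]
3 nonzero rows, so the 5 vectors span a space of dimension 3.
Since 3 < 5, the vectors are linearly dependent.

no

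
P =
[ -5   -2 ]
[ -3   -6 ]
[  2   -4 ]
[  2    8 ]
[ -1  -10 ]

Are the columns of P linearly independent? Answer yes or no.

Row reduce P to echelon form.
R2 ← R2 − (3/5)·R1: [0, -24/5]
R3 ← R3 + (2/5)·R1: [0, -24/5]
R4 ← R4 + (2/5)·R1: [0, 36/5]
R5 ← R5 − (1/5)·R1: [0, -48/5]
R3 ← R3 − R2: [0, 0]
R4 ← R4 + (3/2)·R2: [0, 0]
R5 ← R5 − (2)·R2: [0, 0]
2 pivots among 2 columns.
Every column is a pivot column, so the columns are linearly independent.

yes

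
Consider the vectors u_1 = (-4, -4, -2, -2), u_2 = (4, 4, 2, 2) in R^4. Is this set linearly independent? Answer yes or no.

Form the matrix with these vectors as rows and row reduce.
R2 ← R2 + R1: [0, 0, 0, 0]
1 nonzero row, so the 2 vectors span a space of dimension 1.
Since 1 < 2, the vectors are linearly dependent.

no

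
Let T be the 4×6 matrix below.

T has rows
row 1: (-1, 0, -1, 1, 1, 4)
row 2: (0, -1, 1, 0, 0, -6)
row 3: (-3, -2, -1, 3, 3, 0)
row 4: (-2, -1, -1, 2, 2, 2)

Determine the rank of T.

Row reduce to echelon form.
R3 ← R3 − (3)·R1: [0, -2, 2, 0, 0, -12]
R4 ← R4 − (2)·R1: [0, -1, 1, 0, 0, -6]
R3 ← R3 − (2)·R2: [0, 0, 0, 0, 0, 0]
R4 ← R4 − R2: [0, 0, 0, 0, 0, 0]
Echelon form has 2 nonzero rows, so rank(T) = 2.

2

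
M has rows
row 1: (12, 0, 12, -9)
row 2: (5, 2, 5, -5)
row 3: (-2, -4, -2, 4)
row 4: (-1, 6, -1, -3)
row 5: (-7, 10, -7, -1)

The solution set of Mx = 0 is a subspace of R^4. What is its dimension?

2

Row reduce to echelon form.
R2 ← R2 − (5/12)·R1: [0, 2, 0, -5/4]
R3 ← R3 + (1/6)·R1: [0, -4, 0, 5/2]
R4 ← R4 + (1/12)·R1: [0, 6, 0, -15/4]
R5 ← R5 + (7/12)·R1: [0, 10, 0, -25/4]
R3 ← R3 + (2)·R2: [0, 0, 0, 0]
R4 ← R4 − (3)·R2: [0, 0, 0, 0]
R5 ← R5 − (5)·R2: [0, 0, 0, 0]
2 nonzero rows, so rank(M) = 2.
M has 4 columns; by rank–nullity, nullity = 4 − 2 = 2.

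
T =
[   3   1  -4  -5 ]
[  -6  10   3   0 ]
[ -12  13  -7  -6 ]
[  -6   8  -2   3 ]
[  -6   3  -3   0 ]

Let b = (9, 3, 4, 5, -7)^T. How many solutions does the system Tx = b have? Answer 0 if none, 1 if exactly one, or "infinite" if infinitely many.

Row reduce the augmented matrix [T | b].
R2 ← R2 + (2)·R1: [0, 12, -5, -10, 21]
R3 ← R3 + (4)·R1: [0, 17, -23, -26, 40]
R4 ← R4 + (2)·R1: [0, 10, -10, -7, 23]
R5 ← R5 + (2)·R1: [0, 5, -11, -10, 11]
R3 ← R3 − (17/12)·R2: [0, 0, -191/12, -71/6, 41/4]
R4 ← R4 − (5/6)·R2: [0, 0, -35/6, 4/3, 11/2]
R5 ← R5 − (5/12)·R2: [0, 0, -107/12, -35/6, 9/4]
R4 ← R4 − (70/191)·R3: [0, 0, 0, 1083/191, 333/191]
R5 ← R5 − (107/191)·R3: [0, 0, 0, 152/191, -667/191]
R5 ← R5 − (8/57)·R4: [0, 0, 0, 0, -71/19]
The echelon form has 5 nonzero rows; the last pivot sits in the augmented column, so rank(T) = 4 but rank([T|b]) = 5.
Since the ranks differ, the system is inconsistent.
It has no solutions.

0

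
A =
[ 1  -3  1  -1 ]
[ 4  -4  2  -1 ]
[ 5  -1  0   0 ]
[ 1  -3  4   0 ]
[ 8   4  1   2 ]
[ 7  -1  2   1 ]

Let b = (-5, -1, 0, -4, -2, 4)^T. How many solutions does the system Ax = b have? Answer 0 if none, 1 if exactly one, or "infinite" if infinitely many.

0

Row reduce the augmented matrix [A | b].
R2 ← R2 − (4)·R1: [0, 8, -2, 3, 19]
R3 ← R3 − (5)·R1: [0, 14, -5, 5, 25]
R4 ← R4 − R1: [0, 0, 3, 1, 1]
R5 ← R5 − (8)·R1: [0, 28, -7, 10, 38]
R6 ← R6 − (7)·R1: [0, 20, -5, 8, 39]
R3 ← R3 − (7/4)·R2: [0, 0, -3/2, -1/4, -33/4]
R5 ← R5 − (7/2)·R2: [0, 0, 0, -1/2, -57/2]
R6 ← R6 − (5/2)·R2: [0, 0, 0, 1/2, -17/2]
R4 ← R4 + (2)·R3: [0, 0, 0, 1/2, -31/2]
R5 ← R5 + R4: [0, 0, 0, 0, -44]
R6 ← R6 − R4: [0, 0, 0, 0, 7]
R6 ← R6 + (7/44)·R5: [0, 0, 0, 0, 0]
The echelon form has 5 nonzero rows; the last pivot sits in the augmented column, so rank(A) = 4 but rank([A|b]) = 5.
Since the ranks differ, the system is inconsistent.
It has no solutions.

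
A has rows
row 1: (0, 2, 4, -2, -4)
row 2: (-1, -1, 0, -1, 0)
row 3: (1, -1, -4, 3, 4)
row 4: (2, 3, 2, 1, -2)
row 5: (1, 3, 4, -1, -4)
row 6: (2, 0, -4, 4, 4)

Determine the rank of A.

2

Row reduce to echelon form.
Swap R1 ↔ R2
R3 ← R3 + R1: [0, -2, -4, 2, 4]
R4 ← R4 + (2)·R1: [0, 1, 2, -1, -2]
R5 ← R5 + R1: [0, 2, 4, -2, -4]
R6 ← R6 + (2)·R1: [0, -2, -4, 2, 4]
R3 ← R3 + R2: [0, 0, 0, 0, 0]
R4 ← R4 − (1/2)·R2: [0, 0, 0, 0, 0]
R5 ← R5 − R2: [0, 0, 0, 0, 0]
R6 ← R6 + R2: [0, 0, 0, 0, 0]
Echelon form has 2 nonzero rows, so rank(A) = 2.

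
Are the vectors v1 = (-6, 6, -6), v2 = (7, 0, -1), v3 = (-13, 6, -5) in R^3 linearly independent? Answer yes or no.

Form the matrix with these vectors as rows and row reduce.
R2 ← R2 + (7/6)·R1: [0, 7, -8]
R3 ← R3 − (13/6)·R1: [0, -7, 8]
R3 ← R3 + R2: [0, 0, 0]
2 nonzero rows, so the 3 vectors span a space of dimension 2.
Since 2 < 3, the vectors are linearly dependent.

no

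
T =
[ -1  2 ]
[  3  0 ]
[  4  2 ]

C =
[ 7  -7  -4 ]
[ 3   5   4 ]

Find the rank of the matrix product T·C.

2

First compute TC:
[[ -1,  17,  12],
 [ 21, -21, -12],
 [ 34, -18,  -8]]
Now row reduce the product.
R2 ← R2 + (21)·R1: [0, 336, 240]
R3 ← R3 + (34)·R1: [0, 560, 400]
R3 ← R3 − (5/3)·R2: [0, 0, 0]
2 nonzero rows, so rank(TC) = 2.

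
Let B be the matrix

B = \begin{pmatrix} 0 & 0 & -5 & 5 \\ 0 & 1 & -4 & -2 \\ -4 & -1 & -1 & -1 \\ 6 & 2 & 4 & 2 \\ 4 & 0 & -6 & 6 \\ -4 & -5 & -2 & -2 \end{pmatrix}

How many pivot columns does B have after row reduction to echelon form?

4

Row reduce to echelon form.
Swap R1 ↔ R3
R4 ← R4 + (3/2)·R1: [0, 1/2, 5/2, 1/2]
R5 ← R5 + R1: [0, -1, -7, 5]
R6 ← R6 − R1: [0, -4, -1, -1]
R4 ← R4 − (1/2)·R2: [0, 0, 9/2, 3/2]
R5 ← R5 + R2: [0, 0, -11, 3]
R6 ← R6 + (4)·R2: [0, 0, -17, -9]
R4 ← R4 + (9/10)·R3: [0, 0, 0, 6]
R5 ← R5 − (11/5)·R3: [0, 0, 0, -8]
R6 ← R6 − (17/5)·R3: [0, 0, 0, -26]
R5 ← R5 + (4/3)·R4: [0, 0, 0, 0]
R6 ← R6 + (13/3)·R4: [0, 0, 0, 0]
Echelon form has 4 nonzero rows, so rank(B) = 4.
Each nonzero row contributes one pivot column: 4 pivot columns.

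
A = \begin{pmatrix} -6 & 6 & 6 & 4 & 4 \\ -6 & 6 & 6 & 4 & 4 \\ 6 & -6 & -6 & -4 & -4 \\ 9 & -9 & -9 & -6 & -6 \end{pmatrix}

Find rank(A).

Row reduce to echelon form.
R2 ← R2 − R1: [0, 0, 0, 0, 0]
R3 ← R3 + R1: [0, 0, 0, 0, 0]
R4 ← R4 + (3/2)·R1: [0, 0, 0, 0, 0]
Echelon form has 1 nonzero row, so rank(A) = 1.

1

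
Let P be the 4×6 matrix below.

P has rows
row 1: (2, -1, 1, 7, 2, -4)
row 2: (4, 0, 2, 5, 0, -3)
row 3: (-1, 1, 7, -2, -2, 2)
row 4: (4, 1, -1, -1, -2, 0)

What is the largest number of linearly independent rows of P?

Row reduce to echelon form.
R2 ← R2 − (2)·R1: [0, 2, 0, -9, -4, 5]
R3 ← R3 + (1/2)·R1: [0, 1/2, 15/2, 3/2, -1, 0]
R4 ← R4 − (2)·R1: [0, 3, -3, -15, -6, 8]
R3 ← R3 − (1/4)·R2: [0, 0, 15/2, 15/4, 0, -5/4]
R4 ← R4 − (3/2)·R2: [0, 0, -3, -3/2, 0, 1/2]
R4 ← R4 + (2/5)·R3: [0, 0, 0, 0, 0, 0]
Echelon form has 3 nonzero rows, so rank(P) = 3.
The rank gives the maximum number of linearly independent rows: 3.

3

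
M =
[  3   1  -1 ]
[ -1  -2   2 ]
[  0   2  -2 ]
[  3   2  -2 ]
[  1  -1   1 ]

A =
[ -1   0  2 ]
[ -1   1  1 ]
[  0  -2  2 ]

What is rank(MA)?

First compute MA:
[[ -4,   3,   5],
 [  3,  -6,   0],
 [ -2,   6,  -2],
 [ -5,   6,   4],
 [  0,  -3,   3]]
Now row reduce the product.
R2 ← R2 + (3/4)·R1: [0, -15/4, 15/4]
R3 ← R3 − (1/2)·R1: [0, 9/2, -9/2]
R4 ← R4 − (5/4)·R1: [0, 9/4, -9/4]
R3 ← R3 + (6/5)·R2: [0, 0, 0]
R4 ← R4 + (3/5)·R2: [0, 0, 0]
R5 ← R5 − (4/5)·R2: [0, 0, 0]
2 nonzero rows, so rank(MA) = 2.

2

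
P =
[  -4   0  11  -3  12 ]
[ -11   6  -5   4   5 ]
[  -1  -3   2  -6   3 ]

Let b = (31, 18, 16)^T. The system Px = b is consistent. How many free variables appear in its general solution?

Row reduce the augmented matrix [P | b].
R2 ← R2 − (11/4)·R1: [0, 6, -141/4, 49/4, -28, -269/4]
R3 ← R3 − (1/4)·R1: [0, -3, -3/4, -21/4, 0, 33/4]
R3 ← R3 + (1/2)·R2: [0, 0, -147/8, 7/8, -14, -203/8]
The echelon form has 3 nonzero rows, and every pivot lies in the first 5 columns, so rank(P) = rank([P|b]) = 3.
The system is consistent.
Free variables = (unknowns) − (rank) = 5 − 3 = 2.

2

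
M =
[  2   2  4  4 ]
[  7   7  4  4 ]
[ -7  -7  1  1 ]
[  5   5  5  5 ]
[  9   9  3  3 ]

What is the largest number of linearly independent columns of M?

Row reduce to echelon form.
R2 ← R2 − (7/2)·R1: [0, 0, -10, -10]
R3 ← R3 + (7/2)·R1: [0, 0, 15, 15]
R4 ← R4 − (5/2)·R1: [0, 0, -5, -5]
R5 ← R5 − (9/2)·R1: [0, 0, -15, -15]
R3 ← R3 + (3/2)·R2: [0, 0, 0, 0]
R4 ← R4 − (1/2)·R2: [0, 0, 0, 0]
R5 ← R5 − (3/2)·R2: [0, 0, 0, 0]
Echelon form has 2 nonzero rows, so rank(M) = 2.
The rank gives the maximum number of linearly independent columns: 2.

2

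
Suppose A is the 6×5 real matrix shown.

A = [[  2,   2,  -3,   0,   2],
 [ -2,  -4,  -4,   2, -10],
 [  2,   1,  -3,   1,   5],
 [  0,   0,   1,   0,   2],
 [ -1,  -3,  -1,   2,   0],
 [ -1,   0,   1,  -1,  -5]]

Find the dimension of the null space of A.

Row reduce to echelon form.
R2 ← R2 + R1: [0, -2, -7, 2, -8]
R3 ← R3 − R1: [0, -1, 0, 1, 3]
R5 ← R5 + (1/2)·R1: [0, -2, -5/2, 2, 1]
R6 ← R6 + (1/2)·R1: [0, 1, -1/2, -1, -4]
R3 ← R3 − (1/2)·R2: [0, 0, 7/2, 0, 7]
R5 ← R5 − R2: [0, 0, 9/2, 0, 9]
R6 ← R6 + (1/2)·R2: [0, 0, -4, 0, -8]
R4 ← R4 − (2/7)·R3: [0, 0, 0, 0, 0]
R5 ← R5 − (9/7)·R3: [0, 0, 0, 0, 0]
R6 ← R6 + (8/7)·R3: [0, 0, 0, 0, 0]
3 nonzero rows, so rank(A) = 3.
A has 5 columns; by rank–nullity, nullity = 5 − 3 = 2.

2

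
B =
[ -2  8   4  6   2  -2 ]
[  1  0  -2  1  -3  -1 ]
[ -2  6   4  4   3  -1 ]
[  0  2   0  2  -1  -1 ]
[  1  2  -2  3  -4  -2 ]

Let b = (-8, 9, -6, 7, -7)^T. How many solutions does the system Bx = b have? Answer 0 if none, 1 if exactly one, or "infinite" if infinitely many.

0

Row reduce the augmented matrix [B | b].
R2 ← R2 + (1/2)·R1: [0, 4, 0, 4, -2, -2, 5]
R3 ← R3 − R1: [0, -2, 0, -2, 1, 1, 2]
R5 ← R5 + (1/2)·R1: [0, 6, 0, 6, -3, -3, -11]
R3 ← R3 + (1/2)·R2: [0, 0, 0, 0, 0, 0, 9/2]
R4 ← R4 − (1/2)·R2: [0, 0, 0, 0, 0, 0, 9/2]
R5 ← R5 − (3/2)·R2: [0, 0, 0, 0, 0, 0, -37/2]
R4 ← R4 − R3: [0, 0, 0, 0, 0, 0, 0]
R5 ← R5 + (37/9)·R3: [0, 0, 0, 0, 0, 0, 0]
The echelon form has 3 nonzero rows; the last pivot sits in the augmented column, so rank(B) = 2 but rank([B|b]) = 3.
Since the ranks differ, the system is inconsistent.
It has no solutions.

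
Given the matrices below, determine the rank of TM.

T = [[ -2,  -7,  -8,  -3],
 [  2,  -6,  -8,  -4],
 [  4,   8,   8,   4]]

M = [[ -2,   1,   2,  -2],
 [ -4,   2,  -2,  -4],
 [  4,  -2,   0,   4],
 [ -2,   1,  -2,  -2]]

First compute TM:
[[  6,  -3,  16,   6],
 [ -4,   2,  24,  -4],
 [-16,   8, -16, -16]]
Now row reduce the product.
R2 ← R2 + (2/3)·R1: [0, 0, 104/3, 0]
R3 ← R3 + (8/3)·R1: [0, 0, 80/3, 0]
R3 ← R3 − (10/13)·R2: [0, 0, 0, 0]
2 nonzero rows, so rank(TM) = 2.

2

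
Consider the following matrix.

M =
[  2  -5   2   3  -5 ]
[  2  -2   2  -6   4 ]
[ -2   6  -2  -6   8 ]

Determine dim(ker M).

3

Row reduce to echelon form.
R2 ← R2 − R1: [0, 3, 0, -9, 9]
R3 ← R3 + R1: [0, 1, 0, -3, 3]
R3 ← R3 − (1/3)·R2: [0, 0, 0, 0, 0]
2 nonzero rows, so rank(M) = 2.
M has 5 columns; by rank–nullity, nullity = 5 − 2 = 3.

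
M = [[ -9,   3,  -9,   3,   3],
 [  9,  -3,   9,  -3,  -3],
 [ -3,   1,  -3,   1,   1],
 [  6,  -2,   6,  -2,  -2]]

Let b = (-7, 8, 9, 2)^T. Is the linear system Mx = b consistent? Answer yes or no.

Row reduce the augmented matrix [M | b].
R2 ← R2 + R1: [0, 0, 0, 0, 0, 1]
R3 ← R3 − (1/3)·R1: [0, 0, 0, 0, 0, 34/3]
R4 ← R4 + (2/3)·R1: [0, 0, 0, 0, 0, -8/3]
R3 ← R3 − (34/3)·R2: [0, 0, 0, 0, 0, 0]
R4 ← R4 + (8/3)·R2: [0, 0, 0, 0, 0, 0]
The echelon form has 2 nonzero rows; the last pivot sits in the augmented column, so rank(M) = 1 but rank([M|b]) = 2.
Since the ranks differ, the system is inconsistent.

no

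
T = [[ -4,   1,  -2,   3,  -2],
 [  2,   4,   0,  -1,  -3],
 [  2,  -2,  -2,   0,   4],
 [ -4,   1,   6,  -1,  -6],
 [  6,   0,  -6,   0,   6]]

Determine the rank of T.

3

Row reduce to echelon form.
R2 ← R2 + (1/2)·R1: [0, 9/2, -1, 1/2, -4]
R3 ← R3 + (1/2)·R1: [0, -3/2, -3, 3/2, 3]
R4 ← R4 − R1: [0, 0, 8, -4, -4]
R5 ← R5 + (3/2)·R1: [0, 3/2, -9, 9/2, 3]
R3 ← R3 + (1/3)·R2: [0, 0, -10/3, 5/3, 5/3]
R5 ← R5 − (1/3)·R2: [0, 0, -26/3, 13/3, 13/3]
R4 ← R4 + (12/5)·R3: [0, 0, 0, 0, 0]
R5 ← R5 − (13/5)·R3: [0, 0, 0, 0, 0]
Echelon form has 3 nonzero rows, so rank(T) = 3.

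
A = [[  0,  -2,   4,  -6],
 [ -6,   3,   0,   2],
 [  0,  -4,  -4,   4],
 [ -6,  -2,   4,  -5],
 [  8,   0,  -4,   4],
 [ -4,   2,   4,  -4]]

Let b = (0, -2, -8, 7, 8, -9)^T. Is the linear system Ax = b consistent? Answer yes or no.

no

Row reduce the augmented matrix [A | b].
Swap R1 ↔ R2
R4 ← R4 − R1: [0, -5, 4, -7, 9]
R5 ← R5 + (4/3)·R1: [0, 4, -4, 20/3, 16/3]
R6 ← R6 − (2/3)·R1: [0, 0, 4, -16/3, -23/3]
R3 ← R3 − (2)·R2: [0, 0, -12, 16, -8]
R4 ← R4 − (5/2)·R2: [0, 0, -6, 8, 9]
R5 ← R5 + (2)·R2: [0, 0, 4, -16/3, 16/3]
R4 ← R4 − (1/2)·R3: [0, 0, 0, 0, 13]
R5 ← R5 + (1/3)·R3: [0, 0, 0, 0, 8/3]
R6 ← R6 + (1/3)·R3: [0, 0, 0, 0, -31/3]
R5 ← R5 − (8/39)·R4: [0, 0, 0, 0, 0]
R6 ← R6 + (31/39)·R4: [0, 0, 0, 0, 0]
The echelon form has 4 nonzero rows; the last pivot sits in the augmented column, so rank(A) = 3 but rank([A|b]) = 4.
Since the ranks differ, the system is inconsistent.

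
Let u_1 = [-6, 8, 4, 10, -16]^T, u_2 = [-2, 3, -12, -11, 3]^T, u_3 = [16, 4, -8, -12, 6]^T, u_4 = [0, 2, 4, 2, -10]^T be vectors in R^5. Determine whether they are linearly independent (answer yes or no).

yes

Form the matrix with these vectors as rows and row reduce.
R2 ← R2 − (1/3)·R1: [0, 1/3, -40/3, -43/3, 25/3]
R3 ← R3 + (8/3)·R1: [0, 76/3, 8/3, 44/3, -110/3]
R3 ← R3 − (76)·R2: [0, 0, 1016, 1104, -670]
R4 ← R4 − (6)·R2: [0, 0, 84, 88, -60]
R4 ← R4 − (21/254)·R3: [0, 0, 0, -416/127, -585/127]
4 nonzero rows, so the 4 vectors span a space of dimension 4.
Since 4 = 4, the vectors are linearly independent.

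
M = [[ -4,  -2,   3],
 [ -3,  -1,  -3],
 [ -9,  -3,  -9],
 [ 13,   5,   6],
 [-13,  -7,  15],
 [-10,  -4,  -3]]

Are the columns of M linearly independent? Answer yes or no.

no

Row reduce M to echelon form.
R2 ← R2 − (3/4)·R1: [0, 1/2, -21/4]
R3 ← R3 − (9/4)·R1: [0, 3/2, -63/4]
R4 ← R4 + (13/4)·R1: [0, -3/2, 63/4]
R5 ← R5 − (13/4)·R1: [0, -1/2, 21/4]
R6 ← R6 − (5/2)·R1: [0, 1, -21/2]
R3 ← R3 − (3)·R2: [0, 0, 0]
R4 ← R4 + (3)·R2: [0, 0, 0]
R5 ← R5 + R2: [0, 0, 0]
R6 ← R6 − (2)·R2: [0, 0, 0]
2 pivots among 3 columns.
Only 2 < 3 pivot columns, so the columns are linearly dependent.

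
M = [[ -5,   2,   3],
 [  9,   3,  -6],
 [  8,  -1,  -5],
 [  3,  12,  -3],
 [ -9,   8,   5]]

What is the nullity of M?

Row reduce to echelon form.
R2 ← R2 + (9/5)·R1: [0, 33/5, -3/5]
R3 ← R3 + (8/5)·R1: [0, 11/5, -1/5]
R4 ← R4 + (3/5)·R1: [0, 66/5, -6/5]
R5 ← R5 − (9/5)·R1: [0, 22/5, -2/5]
R3 ← R3 − (1/3)·R2: [0, 0, 0]
R4 ← R4 − (2)·R2: [0, 0, 0]
R5 ← R5 − (2/3)·R2: [0, 0, 0]
2 nonzero rows, so rank(M) = 2.
M has 3 columns; by rank–nullity, nullity = 3 − 2 = 1.

1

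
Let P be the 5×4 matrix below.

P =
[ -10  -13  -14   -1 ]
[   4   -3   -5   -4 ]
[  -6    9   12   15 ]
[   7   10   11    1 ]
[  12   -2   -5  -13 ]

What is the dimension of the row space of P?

3

Row reduce to echelon form.
R2 ← R2 + (2/5)·R1: [0, -41/5, -53/5, -22/5]
R3 ← R3 − (3/5)·R1: [0, 84/5, 102/5, 78/5]
R4 ← R4 + (7/10)·R1: [0, 9/10, 6/5, 3/10]
R5 ← R5 + (6/5)·R1: [0, -88/5, -109/5, -71/5]
R3 ← R3 + (84/41)·R2: [0, 0, -54/41, 270/41]
R4 ← R4 + (9/82)·R2: [0, 0, 3/82, -15/82]
R5 ← R5 − (88/41)·R2: [0, 0, 39/41, -195/41]
R4 ← R4 + (1/36)·R3: [0, 0, 0, 0]
R5 ← R5 + (13/18)·R3: [0, 0, 0, 0]
Echelon form has 3 nonzero rows, so rank(P) = 3.
The row space has dimension equal to the rank: 3.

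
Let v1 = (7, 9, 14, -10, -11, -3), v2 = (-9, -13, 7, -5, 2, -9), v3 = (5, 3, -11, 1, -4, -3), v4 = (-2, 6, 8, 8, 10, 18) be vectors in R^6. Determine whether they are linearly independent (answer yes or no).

no

Form the matrix with these vectors as rows and row reduce.
R2 ← R2 + (9/7)·R1: [0, -10/7, 25, -125/7, -85/7, -90/7]
R3 ← R3 − (5/7)·R1: [0, -24/7, -21, 57/7, 27/7, -6/7]
R4 ← R4 + (2/7)·R1: [0, 60/7, 12, 36/7, 48/7, 120/7]
R3 ← R3 − (12/5)·R2: [0, 0, -81, 51, 33, 30]
R4 ← R4 + (6)·R2: [0, 0, 162, -102, -66, -60]
R4 ← R4 + (2)·R3: [0, 0, 0, 0, 0, 0]
3 nonzero rows, so the 4 vectors span a space of dimension 3.
Since 3 < 4, the vectors are linearly dependent.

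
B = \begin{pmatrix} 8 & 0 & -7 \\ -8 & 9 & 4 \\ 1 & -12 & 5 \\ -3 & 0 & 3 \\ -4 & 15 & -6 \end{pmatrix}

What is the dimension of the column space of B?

Row reduce to echelon form.
R2 ← R2 + R1: [0, 9, -3]
R3 ← R3 − (1/8)·R1: [0, -12, 47/8]
R4 ← R4 + (3/8)·R1: [0, 0, 3/8]
R5 ← R5 + (1/2)·R1: [0, 15, -19/2]
R3 ← R3 + (4/3)·R2: [0, 0, 15/8]
R5 ← R5 − (5/3)·R2: [0, 0, -9/2]
R4 ← R4 − (1/5)·R3: [0, 0, 0]
R5 ← R5 + (12/5)·R3: [0, 0, 0]
Echelon form has 3 nonzero rows, so rank(B) = 3.
The column space has dimension equal to the rank: 3.

3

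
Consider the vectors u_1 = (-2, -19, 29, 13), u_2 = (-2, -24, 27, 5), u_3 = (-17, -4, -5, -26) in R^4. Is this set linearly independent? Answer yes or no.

yes

Form the matrix with these vectors as rows and row reduce.
R2 ← R2 − R1: [0, -5, -2, -8]
R3 ← R3 − (17/2)·R1: [0, 315/2, -503/2, -273/2]
R3 ← R3 + (63/2)·R2: [0, 0, -629/2, -777/2]
3 nonzero rows, so the 3 vectors span a space of dimension 3.
Since 3 = 3, the vectors are linearly independent.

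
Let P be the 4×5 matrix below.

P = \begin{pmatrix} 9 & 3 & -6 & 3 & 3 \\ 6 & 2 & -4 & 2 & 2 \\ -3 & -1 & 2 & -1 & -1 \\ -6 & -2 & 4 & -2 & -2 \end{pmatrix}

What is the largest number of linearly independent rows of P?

Row reduce to echelon form.
R2 ← R2 − (2/3)·R1: [0, 0, 0, 0, 0]
R3 ← R3 + (1/3)·R1: [0, 0, 0, 0, 0]
R4 ← R4 + (2/3)·R1: [0, 0, 0, 0, 0]
Echelon form has 1 nonzero row, so rank(P) = 1.
The rank gives the maximum number of linearly independent rows: 1.

1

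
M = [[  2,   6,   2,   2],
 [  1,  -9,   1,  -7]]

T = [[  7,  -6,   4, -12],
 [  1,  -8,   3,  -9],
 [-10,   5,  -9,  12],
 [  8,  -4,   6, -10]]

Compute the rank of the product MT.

2

First compute MT:
[[ 16, -58,  20, -74],
 [-68,  99, -74, 151]]
Now row reduce the product.
R2 ← R2 + (17/4)·R1: [0, -295/2, 11, -327/2]
2 nonzero rows, so rank(MT) = 2.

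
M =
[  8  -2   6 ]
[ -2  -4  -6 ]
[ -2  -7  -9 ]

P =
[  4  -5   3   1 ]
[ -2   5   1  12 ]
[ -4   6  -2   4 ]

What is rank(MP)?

2

First compute MP:
[[ 12, -14,  10,   8],
 [ 24, -46,   2, -74],
 [ 42, -79,   5, -122]]
Now row reduce the product.
R2 ← R2 − (2)·R1: [0, -18, -18, -90]
R3 ← R3 − (7/2)·R1: [0, -30, -30, -150]
R3 ← R3 − (5/3)·R2: [0, 0, 0, 0]
2 nonzero rows, so rank(MP) = 2.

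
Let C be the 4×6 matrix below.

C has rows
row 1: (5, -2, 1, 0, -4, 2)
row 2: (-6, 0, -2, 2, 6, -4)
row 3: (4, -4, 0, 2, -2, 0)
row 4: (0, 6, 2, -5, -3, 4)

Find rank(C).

2

Row reduce to echelon form.
R2 ← R2 + (6/5)·R1: [0, -12/5, -4/5, 2, 6/5, -8/5]
R3 ← R3 − (4/5)·R1: [0, -12/5, -4/5, 2, 6/5, -8/5]
R3 ← R3 − R2: [0, 0, 0, 0, 0, 0]
R4 ← R4 + (5/2)·R2: [0, 0, 0, 0, 0, 0]
Echelon form has 2 nonzero rows, so rank(C) = 2.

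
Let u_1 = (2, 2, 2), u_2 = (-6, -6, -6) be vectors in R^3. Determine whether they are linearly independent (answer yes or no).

no

Form the matrix with these vectors as rows and row reduce.
R2 ← R2 + (3)·R1: [0, 0, 0]
1 nonzero row, so the 2 vectors span a space of dimension 1.
Since 1 < 2, the vectors are linearly dependent.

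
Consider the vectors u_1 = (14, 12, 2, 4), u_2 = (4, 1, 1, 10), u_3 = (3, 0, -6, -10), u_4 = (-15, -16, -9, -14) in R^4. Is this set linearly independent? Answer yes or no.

Form the matrix with these vectors as rows and row reduce.
R2 ← R2 − (2/7)·R1: [0, -17/7, 3/7, 62/7]
R3 ← R3 − (3/14)·R1: [0, -18/7, -45/7, -76/7]
R4 ← R4 + (15/14)·R1: [0, -22/7, -48/7, -68/7]
R3 ← R3 − (18/17)·R2: [0, 0, -117/17, -344/17]
R4 ← R4 − (22/17)·R2: [0, 0, -126/17, -360/17]
R4 ← R4 − (14/13)·R3: [0, 0, 0, 8/13]
4 nonzero rows, so the 4 vectors span a space of dimension 4.
Since 4 = 4, the vectors are linearly independent.

yes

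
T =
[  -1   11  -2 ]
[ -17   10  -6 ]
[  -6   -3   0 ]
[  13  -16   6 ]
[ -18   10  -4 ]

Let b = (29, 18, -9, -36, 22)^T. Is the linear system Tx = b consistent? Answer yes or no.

Row reduce the augmented matrix [T | b].
R2 ← R2 − (17)·R1: [0, -177, 28, -475]
R3 ← R3 − (6)·R1: [0, -69, 12, -183]
R4 ← R4 + (13)·R1: [0, 127, -20, 341]
R5 ← R5 − (18)·R1: [0, -188, 32, -500]
R3 ← R3 − (23/59)·R2: [0, 0, 64/59, 128/59]
R4 ← R4 + (127/177)·R2: [0, 0, 16/177, 32/177]
R5 ← R5 − (188/177)·R2: [0, 0, 400/177, 800/177]
R4 ← R4 − (1/12)·R3: [0, 0, 0, 0]
R5 ← R5 − (25/12)·R3: [0, 0, 0, 0]
The echelon form has 3 nonzero rows, and every pivot lies in the first 3 columns, so rank(T) = rank([T|b]) = 3.
The system is consistent.

yes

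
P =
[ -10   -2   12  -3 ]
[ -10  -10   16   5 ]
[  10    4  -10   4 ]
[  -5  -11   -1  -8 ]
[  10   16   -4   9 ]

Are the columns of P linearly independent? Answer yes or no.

yes

Row reduce P to echelon form.
R2 ← R2 − R1: [0, -8, 4, 8]
R3 ← R3 + R1: [0, 2, 2, 1]
R4 ← R4 − (1/2)·R1: [0, -10, -7, -13/2]
R5 ← R5 + R1: [0, 14, 8, 6]
R3 ← R3 + (1/4)·R2: [0, 0, 3, 3]
R4 ← R4 − (5/4)·R2: [0, 0, -12, -33/2]
R5 ← R5 + (7/4)·R2: [0, 0, 15, 20]
R4 ← R4 + (4)·R3: [0, 0, 0, -9/2]
R5 ← R5 − (5)·R3: [0, 0, 0, 5]
R5 ← R5 + (10/9)·R4: [0, 0, 0, 0]
4 pivots among 4 columns.
Every column is a pivot column, so the columns are linearly independent.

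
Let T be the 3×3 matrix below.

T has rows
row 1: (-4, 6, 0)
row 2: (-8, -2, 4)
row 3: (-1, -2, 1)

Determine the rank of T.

Row reduce to echelon form.
R2 ← R2 − (2)·R1: [0, -14, 4]
R3 ← R3 − (1/4)·R1: [0, -7/2, 1]
R3 ← R3 − (1/4)·R2: [0, 0, 0]
Echelon form has 2 nonzero rows, so rank(T) = 2.

2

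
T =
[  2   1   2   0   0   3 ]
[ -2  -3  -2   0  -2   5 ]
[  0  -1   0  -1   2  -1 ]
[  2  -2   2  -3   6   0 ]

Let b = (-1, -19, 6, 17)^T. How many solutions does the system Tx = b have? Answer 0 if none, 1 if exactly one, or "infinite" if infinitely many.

Row reduce the augmented matrix [T | b].
R2 ← R2 + R1: [0, -2, 0, 0, -2, 8, -20]
R4 ← R4 − R1: [0, -3, 0, -3, 6, -3, 18]
R3 ← R3 − (1/2)·R2: [0, 0, 0, -1, 3, -5, 16]
R4 ← R4 − (3/2)·R2: [0, 0, 0, -3, 9, -15, 48]
R4 ← R4 − (3)·R3: [0, 0, 0, 0, 0, 0, 0]
The echelon form has 3 nonzero rows, and every pivot lies in the first 6 columns, so rank(T) = rank([T|b]) = 3.
The system is consistent.
rank = 3 < 6 unknowns, so there are infinitely many solutions.

infinite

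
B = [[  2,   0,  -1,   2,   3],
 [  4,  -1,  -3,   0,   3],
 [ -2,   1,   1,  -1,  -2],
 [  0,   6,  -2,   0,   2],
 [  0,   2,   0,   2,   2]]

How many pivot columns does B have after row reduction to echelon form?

Row reduce to echelon form.
R2 ← R2 − (2)·R1: [0, -1, -1, -4, -3]
R3 ← R3 + R1: [0, 1, 0, 1, 1]
R3 ← R3 + R2: [0, 0, -1, -3, -2]
R4 ← R4 + (6)·R2: [0, 0, -8, -24, -16]
R5 ← R5 + (2)·R2: [0, 0, -2, -6, -4]
R4 ← R4 − (8)·R3: [0, 0, 0, 0, 0]
R5 ← R5 − (2)·R3: [0, 0, 0, 0, 0]
Echelon form has 3 nonzero rows, so rank(B) = 3.
Each nonzero row contributes one pivot column: 3 pivot columns.

3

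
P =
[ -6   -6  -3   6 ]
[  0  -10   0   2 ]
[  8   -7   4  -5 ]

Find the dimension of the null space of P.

Row reduce to echelon form.
R3 ← R3 + (4/3)·R1: [0, -15, 0, 3]
R3 ← R3 − (3/2)·R2: [0, 0, 0, 0]
2 nonzero rows, so rank(P) = 2.
P has 4 columns; by rank–nullity, nullity = 4 − 2 = 2.

2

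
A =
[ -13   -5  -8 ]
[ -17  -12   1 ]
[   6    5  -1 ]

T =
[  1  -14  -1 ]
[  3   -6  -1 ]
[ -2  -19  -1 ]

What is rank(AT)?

3

First compute AT:
[[-12, 364,  26],
 [-55, 291,  28],
 [ 23, -95, -10]]
Now row reduce the product.
R2 ← R2 − (55/12)·R1: [0, -4132/3, -547/6]
R3 ← R3 + (23/12)·R1: [0, 1808/3, 239/6]
R3 ← R3 + (452/1033)·R2: [0, 0, -119/2066]
3 nonzero rows, so rank(AT) = 3.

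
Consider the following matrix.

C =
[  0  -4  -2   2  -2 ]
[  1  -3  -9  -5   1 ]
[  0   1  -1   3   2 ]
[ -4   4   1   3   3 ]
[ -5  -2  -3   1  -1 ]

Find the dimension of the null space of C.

0

Row reduce to echelon form.
Swap R1 ↔ R2
R4 ← R4 + (4)·R1: [0, -8, -35, -17, 7]
R5 ← R5 + (5)·R1: [0, -17, -48, -24, 4]
R3 ← R3 + (1/4)·R2: [0, 0, -3/2, 7/2, 3/2]
R4 ← R4 − (2)·R2: [0, 0, -31, -21, 11]
R5 ← R5 − (17/4)·R2: [0, 0, -79/2, -65/2, 25/2]
R4 ← R4 − (62/3)·R3: [0, 0, 0, -280/3, -20]
R5 ← R5 − (79/3)·R3: [0, 0, 0, -374/3, -27]
R5 ← R5 − (187/140)·R4: [0, 0, 0, 0, -2/7]
5 nonzero rows, so rank(C) = 5.
C has 5 columns; by rank–nullity, nullity = 5 − 5 = 0.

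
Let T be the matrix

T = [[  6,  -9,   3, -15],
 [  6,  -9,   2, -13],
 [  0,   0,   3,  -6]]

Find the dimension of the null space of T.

Row reduce to echelon form.
R2 ← R2 − R1: [0, 0, -1, 2]
R3 ← R3 + (3)·R2: [0, 0, 0, 0]
2 nonzero rows, so rank(T) = 2.
T has 4 columns; by rank–nullity, nullity = 4 − 2 = 2.

2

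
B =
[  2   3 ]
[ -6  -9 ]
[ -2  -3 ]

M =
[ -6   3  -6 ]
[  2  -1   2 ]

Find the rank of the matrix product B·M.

First compute BM:
[[ -6,   3,  -6],
 [ 18,  -9,  18],
 [  6,  -3,   6]]
Now row reduce the product.
R2 ← R2 + (3)·R1: [0, 0, 0]
R3 ← R3 + R1: [0, 0, 0]
1 nonzero row, so rank(BM) = 1.

1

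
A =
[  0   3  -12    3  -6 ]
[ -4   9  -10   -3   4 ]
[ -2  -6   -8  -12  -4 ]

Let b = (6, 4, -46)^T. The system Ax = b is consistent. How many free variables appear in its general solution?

2

Row reduce the augmented matrix [A | b].
Swap R1 ↔ R2
R3 ← R3 − (1/2)·R1: [0, -21/2, -3, -21/2, -6, -48]
R3 ← R3 + (7/2)·R2: [0, 0, -45, 0, -27, -27]
The echelon form has 3 nonzero rows, and every pivot lies in the first 5 columns, so rank(A) = rank([A|b]) = 3.
The system is consistent.
Free variables = (unknowns) − (rank) = 5 − 3 = 2.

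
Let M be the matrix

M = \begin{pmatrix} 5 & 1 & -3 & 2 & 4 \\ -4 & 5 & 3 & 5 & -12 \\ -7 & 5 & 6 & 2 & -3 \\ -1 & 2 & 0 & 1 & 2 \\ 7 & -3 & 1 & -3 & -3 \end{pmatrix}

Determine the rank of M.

5

Row reduce to echelon form.
R2 ← R2 + (4/5)·R1: [0, 29/5, 3/5, 33/5, -44/5]
R3 ← R3 + (7/5)·R1: [0, 32/5, 9/5, 24/5, 13/5]
R4 ← R4 + (1/5)·R1: [0, 11/5, -3/5, 7/5, 14/5]
R5 ← R5 − (7/5)·R1: [0, -22/5, 26/5, -29/5, -43/5]
R3 ← R3 − (32/29)·R2: [0, 0, 33/29, -72/29, 357/29]
R4 ← R4 − (11/29)·R2: [0, 0, -24/29, -32/29, 178/29]
R5 ← R5 + (22/29)·R2: [0, 0, 164/29, -23/29, -443/29]
R4 ← R4 + (8/11)·R3: [0, 0, 0, -32/11, 166/11]
R5 ← R5 − (164/33)·R3: [0, 0, 0, 127/11, -841/11]
R5 ← R5 + (127/32)·R4: [0, 0, 0, 0, -265/16]
Echelon form has 5 nonzero rows, so rank(M) = 5.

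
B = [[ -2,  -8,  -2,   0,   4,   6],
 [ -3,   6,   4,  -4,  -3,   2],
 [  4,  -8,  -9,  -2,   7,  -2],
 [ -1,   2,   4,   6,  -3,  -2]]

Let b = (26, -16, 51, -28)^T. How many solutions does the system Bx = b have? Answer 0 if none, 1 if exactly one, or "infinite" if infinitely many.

infinite

Row reduce the augmented matrix [B | b].
R2 ← R2 − (3/2)·R1: [0, 18, 7, -4, -9, -7, -55]
R3 ← R3 + (2)·R1: [0, -24, -13, -2, 15, 10, 103]
R4 ← R4 − (1/2)·R1: [0, 6, 5, 6, -5, -5, -41]
R3 ← R3 + (4/3)·R2: [0, 0, -11/3, -22/3, 3, 2/3, 89/3]
R4 ← R4 − (1/3)·R2: [0, 0, 8/3, 22/3, -2, -8/3, -68/3]
R4 ← R4 + (8/11)·R3: [0, 0, 0, 2, 2/11, -24/11, -12/11]
The echelon form has 4 nonzero rows, and every pivot lies in the first 6 columns, so rank(B) = rank([B|b]) = 4.
The system is consistent.
rank = 4 < 6 unknowns, so there are infinitely many solutions.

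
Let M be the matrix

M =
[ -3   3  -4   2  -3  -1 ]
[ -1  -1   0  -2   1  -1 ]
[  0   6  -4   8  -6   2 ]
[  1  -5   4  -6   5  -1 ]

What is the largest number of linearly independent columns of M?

2

Row reduce to echelon form.
R2 ← R2 − (1/3)·R1: [0, -2, 4/3, -8/3, 2, -2/3]
R4 ← R4 + (1/3)·R1: [0, -4, 8/3, -16/3, 4, -4/3]
R3 ← R3 + (3)·R2: [0, 0, 0, 0, 0, 0]
R4 ← R4 − (2)·R2: [0, 0, 0, 0, 0, 0]
Echelon form has 2 nonzero rows, so rank(M) = 2.
The rank gives the maximum number of linearly independent columns: 2.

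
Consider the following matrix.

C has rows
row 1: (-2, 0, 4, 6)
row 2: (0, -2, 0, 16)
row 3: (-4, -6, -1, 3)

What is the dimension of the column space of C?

Row reduce to echelon form.
R3 ← R3 − (2)·R1: [0, -6, -9, -9]
R3 ← R3 − (3)·R2: [0, 0, -9, -57]
Echelon form has 3 nonzero rows, so rank(C) = 3.
The column space has dimension equal to the rank: 3.

3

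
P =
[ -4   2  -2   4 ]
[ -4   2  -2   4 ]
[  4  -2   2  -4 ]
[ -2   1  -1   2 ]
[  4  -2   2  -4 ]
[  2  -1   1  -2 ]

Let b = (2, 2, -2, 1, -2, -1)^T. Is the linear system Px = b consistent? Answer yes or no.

Row reduce the augmented matrix [P | b].
R2 ← R2 − R1: [0, 0, 0, 0, 0]
R3 ← R3 + R1: [0, 0, 0, 0, 0]
R4 ← R4 − (1/2)·R1: [0, 0, 0, 0, 0]
R5 ← R5 + R1: [0, 0, 0, 0, 0]
R6 ← R6 + (1/2)·R1: [0, 0, 0, 0, 0]
The echelon form has 1 nonzero rows, and every pivot lies in the first 4 columns, so rank(P) = rank([P|b]) = 1.
The system is consistent.

yes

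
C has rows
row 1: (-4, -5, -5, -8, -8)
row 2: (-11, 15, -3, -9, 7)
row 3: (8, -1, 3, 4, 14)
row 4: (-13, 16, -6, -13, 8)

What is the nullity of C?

Row reduce to echelon form.
R2 ← R2 − (11/4)·R1: [0, 115/4, 43/4, 13, 29]
R3 ← R3 + (2)·R1: [0, -11, -7, -12, -2]
R4 ← R4 − (13/4)·R1: [0, 129/4, 41/4, 13, 34]
R3 ← R3 + (44/115)·R2: [0, 0, -332/115, -808/115, 1046/115]
R4 ← R4 − (129/115)·R2: [0, 0, -208/115, -182/115, 169/115]
R4 ← R4 − (52/83)·R3: [0, 0, 0, 234/83, -351/83]
4 nonzero rows, so rank(C) = 4.
C has 5 columns; by rank–nullity, nullity = 5 − 4 = 1.

1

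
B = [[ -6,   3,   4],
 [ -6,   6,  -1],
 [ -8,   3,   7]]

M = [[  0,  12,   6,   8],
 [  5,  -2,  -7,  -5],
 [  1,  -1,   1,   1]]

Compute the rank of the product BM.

First compute BM:
[[ 19, -82, -53, -59],
 [ 29, -83, -79, -79],
 [ 22, -109, -62, -72]]
Now row reduce the product.
R2 ← R2 − (29/19)·R1: [0, 801/19, 36/19, 210/19]
R3 ← R3 − (22/19)·R1: [0, -267/19, -12/19, -70/19]
R3 ← R3 + (1/3)·R2: [0, 0, 0, 0]
2 nonzero rows, so rank(BM) = 2.

2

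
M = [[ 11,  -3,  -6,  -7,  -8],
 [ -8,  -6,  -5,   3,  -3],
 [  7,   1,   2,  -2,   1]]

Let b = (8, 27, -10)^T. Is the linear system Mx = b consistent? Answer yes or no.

yes

Row reduce the augmented matrix [M | b].
R2 ← R2 + (8/11)·R1: [0, -90/11, -103/11, -23/11, -97/11, 361/11]
R3 ← R3 − (7/11)·R1: [0, 32/11, 64/11, 27/11, 67/11, -166/11]
R3 ← R3 + (16/45)·R2: [0, 0, 112/45, 77/45, 133/45, -154/45]
The echelon form has 3 nonzero rows, and every pivot lies in the first 5 columns, so rank(M) = rank([M|b]) = 3.
The system is consistent.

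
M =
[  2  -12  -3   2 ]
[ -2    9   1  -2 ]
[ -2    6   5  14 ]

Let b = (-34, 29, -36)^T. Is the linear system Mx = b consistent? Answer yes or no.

yes

Row reduce the augmented matrix [M | b].
R2 ← R2 + R1: [0, -3, -2, 0, -5]
R3 ← R3 + R1: [0, -6, 2, 16, -70]
R3 ← R3 − (2)·R2: [0, 0, 6, 16, -60]
The echelon form has 3 nonzero rows, and every pivot lies in the first 4 columns, so rank(M) = rank([M|b]) = 3.
The system is consistent.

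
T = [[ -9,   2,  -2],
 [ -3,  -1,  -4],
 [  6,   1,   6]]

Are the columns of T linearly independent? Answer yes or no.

no

Row reduce T to echelon form.
R2 ← R2 − (1/3)·R1: [0, -5/3, -10/3]
R3 ← R3 + (2/3)·R1: [0, 7/3, 14/3]
R3 ← R3 + (7/5)·R2: [0, 0, 0]
2 pivots among 3 columns.
Only 2 < 3 pivot columns, so the columns are linearly dependent.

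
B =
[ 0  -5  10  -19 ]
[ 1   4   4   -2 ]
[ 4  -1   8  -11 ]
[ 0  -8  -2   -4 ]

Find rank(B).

3

Row reduce to echelon form.
Swap R1 ↔ R2
R3 ← R3 − (4)·R1: [0, -17, -8, -3]
R3 ← R3 − (17/5)·R2: [0, 0, -42, 308/5]
R4 ← R4 − (8/5)·R2: [0, 0, -18, 132/5]
R4 ← R4 − (3/7)·R3: [0, 0, 0, 0]
Echelon form has 3 nonzero rows, so rank(B) = 3.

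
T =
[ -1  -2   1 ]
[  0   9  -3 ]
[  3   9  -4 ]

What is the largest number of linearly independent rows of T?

Row reduce to echelon form.
R3 ← R3 + (3)·R1: [0, 3, -1]
R3 ← R3 − (1/3)·R2: [0, 0, 0]
Echelon form has 2 nonzero rows, so rank(T) = 2.
The rank gives the maximum number of linearly independent rows: 2.

2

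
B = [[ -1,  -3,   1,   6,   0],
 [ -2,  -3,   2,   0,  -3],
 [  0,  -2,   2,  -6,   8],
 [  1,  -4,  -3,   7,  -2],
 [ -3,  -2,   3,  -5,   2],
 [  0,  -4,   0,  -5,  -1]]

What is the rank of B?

5

Row reduce to echelon form.
R2 ← R2 − (2)·R1: [0, 3, 0, -12, -3]
R4 ← R4 + R1: [0, -7, -2, 13, -2]
R5 ← R5 − (3)·R1: [0, 7, 0, -23, 2]
R3 ← R3 + (2/3)·R2: [0, 0, 2, -14, 6]
R4 ← R4 + (7/3)·R2: [0, 0, -2, -15, -9]
R5 ← R5 − (7/3)·R2: [0, 0, 0, 5, 9]
R6 ← R6 + (4/3)·R2: [0, 0, 0, -21, -5]
R4 ← R4 + R3: [0, 0, 0, -29, -3]
R5 ← R5 + (5/29)·R4: [0, 0, 0, 0, 246/29]
R6 ← R6 − (21/29)·R4: [0, 0, 0, 0, -82/29]
R6 ← R6 + (1/3)·R5: [0, 0, 0, 0, 0]
Echelon form has 5 nonzero rows, so rank(B) = 5.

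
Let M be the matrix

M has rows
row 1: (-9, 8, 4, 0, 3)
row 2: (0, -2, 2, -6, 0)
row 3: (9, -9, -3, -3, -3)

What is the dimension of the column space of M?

Row reduce to echelon form.
R3 ← R3 + R1: [0, -1, 1, -3, 0]
R3 ← R3 − (1/2)·R2: [0, 0, 0, 0, 0]
Echelon form has 2 nonzero rows, so rank(M) = 2.
The column space has dimension equal to the rank: 2.

2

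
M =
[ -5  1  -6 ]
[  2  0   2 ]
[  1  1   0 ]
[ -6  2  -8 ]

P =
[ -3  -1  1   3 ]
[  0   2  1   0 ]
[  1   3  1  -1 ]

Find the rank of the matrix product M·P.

2

First compute MP:
[[  9, -11, -10,  -9],
 [ -4,   4,   4,   4],
 [ -3,   1,   2,   3],
 [ 10, -14, -12, -10]]
Now row reduce the product.
R2 ← R2 + (4/9)·R1: [0, -8/9, -4/9, 0]
R3 ← R3 + (1/3)·R1: [0, -8/3, -4/3, 0]
R4 ← R4 − (10/9)·R1: [0, -16/9, -8/9, 0]
R3 ← R3 − (3)·R2: [0, 0, 0, 0]
R4 ← R4 − (2)·R2: [0, 0, 0, 0]
2 nonzero rows, so rank(MP) = 2.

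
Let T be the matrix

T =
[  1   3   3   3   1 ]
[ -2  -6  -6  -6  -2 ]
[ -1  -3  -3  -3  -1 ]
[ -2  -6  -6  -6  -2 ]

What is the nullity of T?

4

Row reduce to echelon form.
R2 ← R2 + (2)·R1: [0, 0, 0, 0, 0]
R3 ← R3 + R1: [0, 0, 0, 0, 0]
R4 ← R4 + (2)·R1: [0, 0, 0, 0, 0]
1 nonzero row, so rank(T) = 1.
T has 5 columns; by rank–nullity, nullity = 5 − 1 = 4.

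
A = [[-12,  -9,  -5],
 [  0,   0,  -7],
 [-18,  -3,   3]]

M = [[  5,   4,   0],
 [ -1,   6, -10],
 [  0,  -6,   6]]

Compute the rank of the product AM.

3

First compute AM:
[[-51, -72,  60],
 [  0,  42, -42],
 [-87, -108,  48]]
Now row reduce the product.
R3 ← R3 − (29/17)·R1: [0, 252/17, -924/17]
R3 ← R3 − (6/17)·R2: [0, 0, -672/17]
3 nonzero rows, so rank(AM) = 3.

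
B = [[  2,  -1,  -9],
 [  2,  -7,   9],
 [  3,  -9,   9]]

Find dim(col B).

2

Row reduce to echelon form.
R2 ← R2 − R1: [0, -6, 18]
R3 ← R3 − (3/2)·R1: [0, -15/2, 45/2]
R3 ← R3 − (5/4)·R2: [0, 0, 0]
Echelon form has 2 nonzero rows, so rank(B) = 2.
The column space has dimension equal to the rank: 2.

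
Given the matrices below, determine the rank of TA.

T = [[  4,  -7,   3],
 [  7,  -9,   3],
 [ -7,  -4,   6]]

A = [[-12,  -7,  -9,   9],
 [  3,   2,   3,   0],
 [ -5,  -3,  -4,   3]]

2

First compute TA:
[[-84, -51, -69,  45],
 [-126, -76, -102,  72],
 [ 42,  23,  27, -45]]
Now row reduce the product.
R2 ← R2 − (3/2)·R1: [0, 1/2, 3/2, 9/2]
R3 ← R3 + (1/2)·R1: [0, -5/2, -15/2, -45/2]
R3 ← R3 + (5)·R2: [0, 0, 0, 0]
2 nonzero rows, so rank(TA) = 2.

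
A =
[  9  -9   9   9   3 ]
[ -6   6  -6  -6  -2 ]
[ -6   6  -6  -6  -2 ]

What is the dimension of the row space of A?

1

Row reduce to echelon form.
R2 ← R2 + (2/3)·R1: [0, 0, 0, 0, 0]
R3 ← R3 + (2/3)·R1: [0, 0, 0, 0, 0]
Echelon form has 1 nonzero row, so rank(A) = 1.
The row space has dimension equal to the rank: 1.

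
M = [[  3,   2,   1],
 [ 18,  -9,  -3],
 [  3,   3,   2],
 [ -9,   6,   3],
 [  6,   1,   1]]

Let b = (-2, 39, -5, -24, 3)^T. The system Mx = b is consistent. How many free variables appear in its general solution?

0

Row reduce the augmented matrix [M | b].
R2 ← R2 − (6)·R1: [0, -21, -9, 51]
R3 ← R3 − R1: [0, 1, 1, -3]
R4 ← R4 + (3)·R1: [0, 12, 6, -30]
R5 ← R5 − (2)·R1: [0, -3, -1, 7]
R3 ← R3 + (1/21)·R2: [0, 0, 4/7, -4/7]
R4 ← R4 + (4/7)·R2: [0, 0, 6/7, -6/7]
R5 ← R5 − (1/7)·R2: [0, 0, 2/7, -2/7]
R4 ← R4 − (3/2)·R3: [0, 0, 0, 0]
R5 ← R5 − (1/2)·R3: [0, 0, 0, 0]
The echelon form has 3 nonzero rows, and every pivot lies in the first 3 columns, so rank(M) = rank([M|b]) = 3.
The system is consistent.
Free variables = (unknowns) − (rank) = 3 − 3 = 0.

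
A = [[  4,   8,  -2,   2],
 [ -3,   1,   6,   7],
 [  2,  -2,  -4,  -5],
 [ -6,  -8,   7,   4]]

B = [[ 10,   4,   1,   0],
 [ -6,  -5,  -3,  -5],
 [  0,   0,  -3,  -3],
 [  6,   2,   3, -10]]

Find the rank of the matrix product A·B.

First compute AB:
[[  4, -20,  -8, -54],
 [  6,  -3,  -3, -93],
 [  2,   8,   5,  72],
 [ 12,  24,   9, -21]]
Now row reduce the product.
R2 ← R2 − (3/2)·R1: [0, 27, 9, -12]
R3 ← R3 − (1/2)·R1: [0, 18, 9, 99]
R4 ← R4 − (3)·R1: [0, 84, 33, 141]
R3 ← R3 − (2/3)·R2: [0, 0, 3, 107]
R4 ← R4 − (28/9)·R2: [0, 0, 5, 535/3]
R4 ← R4 − (5/3)·R3: [0, 0, 0, 0]
3 nonzero rows, so rank(AB) = 3.

3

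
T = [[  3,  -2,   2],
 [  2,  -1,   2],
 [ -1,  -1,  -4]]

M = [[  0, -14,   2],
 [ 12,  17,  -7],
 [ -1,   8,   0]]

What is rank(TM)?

2

First compute TM:
[[-26, -60,  20],
 [-14, -29,  11],
 [ -8, -35,   5]]
Now row reduce the product.
R2 ← R2 − (7/13)·R1: [0, 43/13, 3/13]
R3 ← R3 − (4/13)·R1: [0, -215/13, -15/13]
R3 ← R3 + (5)·R2: [0, 0, 0]
2 nonzero rows, so rank(TM) = 2.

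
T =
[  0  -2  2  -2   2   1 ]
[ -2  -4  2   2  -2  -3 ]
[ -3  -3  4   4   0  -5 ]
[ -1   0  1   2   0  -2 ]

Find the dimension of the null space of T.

3

Row reduce to echelon form.
Swap R1 ↔ R2
R3 ← R3 − (3/2)·R1: [0, 3, 1, 1, 3, -1/2]
R4 ← R4 − (1/2)·R1: [0, 2, 0, 1, 1, -1/2]
R3 ← R3 + (3/2)·R2: [0, 0, 4, -2, 6, 1]
R4 ← R4 + R2: [0, 0, 2, -1, 3, 1/2]
R4 ← R4 − (1/2)·R3: [0, 0, 0, 0, 0, 0]
3 nonzero rows, so rank(T) = 3.
T has 6 columns; by rank–nullity, nullity = 6 − 3 = 3.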